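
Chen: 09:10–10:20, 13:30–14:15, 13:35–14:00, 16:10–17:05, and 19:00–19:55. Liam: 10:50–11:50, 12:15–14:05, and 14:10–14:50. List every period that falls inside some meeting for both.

A, merged: 09:10–10:20, 13:30–14:15, 16:10–17:05, 19:00–19:55.
09:10–10:20 falls entirely outside B.
13:30–14:15 overlaps B on 13:30–14:05, 14:10–14:15.
16:10–17:05 falls entirely outside B.
19:00–19:55 falls entirely outside B.

13:30–14:05, 14:10–14:15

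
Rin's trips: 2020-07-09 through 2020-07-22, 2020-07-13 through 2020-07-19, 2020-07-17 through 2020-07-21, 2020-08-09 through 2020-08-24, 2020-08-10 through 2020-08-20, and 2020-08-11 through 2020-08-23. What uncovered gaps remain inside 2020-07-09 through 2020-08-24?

After merging, the occupied span is 2020-07-09 through 2020-07-22, 2020-08-09 through 2020-08-24.
Uncovered inside 2020-07-09 through 2020-08-24: 2020-07-23 through 2020-08-08.

2020-07-23 through 2020-08-08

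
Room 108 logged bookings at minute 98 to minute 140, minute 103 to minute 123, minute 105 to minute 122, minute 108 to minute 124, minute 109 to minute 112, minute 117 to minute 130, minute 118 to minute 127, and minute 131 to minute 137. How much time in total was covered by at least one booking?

42 minutes

Merged: minute 98 to minute 140.
Length: 42 minutes.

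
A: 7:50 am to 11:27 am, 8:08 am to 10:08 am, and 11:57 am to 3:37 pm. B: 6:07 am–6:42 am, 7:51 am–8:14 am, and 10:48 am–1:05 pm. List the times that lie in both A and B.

7:51 am–8:14 am, 10:48 am–11:27 am, 11:57 am–1:05 pm

Merge the first list: 7:50 am–11:27 am, 11:57 am–3:37 pm.
7:50 am–11:27 am ∩ B → 7:51 am–8:14 am, 10:48 am–11:27 am.
11:57 am–3:37 pm ∩ B → 11:57 am–1:05 pm.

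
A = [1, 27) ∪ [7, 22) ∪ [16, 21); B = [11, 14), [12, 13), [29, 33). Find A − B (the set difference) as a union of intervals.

A, merged: [1, 27).
B, merged: [11, 14), [29, 33).
[1, 27) with B removed leaves [1, 11), [14, 27).

[1, 11) ∪ [14, 27)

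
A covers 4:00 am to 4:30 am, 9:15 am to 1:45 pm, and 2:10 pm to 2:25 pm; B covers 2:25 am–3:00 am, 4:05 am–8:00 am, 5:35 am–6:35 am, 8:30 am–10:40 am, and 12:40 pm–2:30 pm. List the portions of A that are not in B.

4:00 am-4:05 am, 10:40 am-12:40 pm

Second set merges to 2:25 am-3:00 am, 4:05 am-8:00 am, 8:30 am-10:40 am, 12:40 pm-2:30 pm.
4:00 am-4:30 am \ B = 4:00 am-4:05 am.
9:15 am-1:45 pm \ B = 10:40 am-12:40 pm.
2:10 pm-2:25 pm: entirely removed.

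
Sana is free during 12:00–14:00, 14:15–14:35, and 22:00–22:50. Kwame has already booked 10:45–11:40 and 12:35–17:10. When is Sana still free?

12:00–12:35, 22:00–22:50

12:00–14:00 \ B = 12:00–12:35.
14:15–14:35: entirely removed.
22:00–22:50: nothing removed.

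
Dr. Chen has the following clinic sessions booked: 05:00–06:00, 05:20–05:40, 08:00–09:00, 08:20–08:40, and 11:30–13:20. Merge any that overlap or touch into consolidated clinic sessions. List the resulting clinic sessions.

05:20–05:40 overlaps/touches 05:00–06:00 → extend to 05:00–06:00.
08:00–09:00 is disjoint → start new block.
08:20–08:40 overlaps/touches 08:00–09:00 → extend to 08:00–09:00.
11:30–13:20 is disjoint → start new block.

05:00–06:00, 08:00–09:00, 11:30–13:20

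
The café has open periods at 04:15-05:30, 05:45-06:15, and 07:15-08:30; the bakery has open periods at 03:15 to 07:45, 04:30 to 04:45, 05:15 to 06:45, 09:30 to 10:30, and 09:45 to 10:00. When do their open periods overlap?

Second set merges to 03:15–07:45, 09:30–10:30.
04:15–05:30 ∩ B → 04:15–05:30.
05:45–06:15 ∩ B → 05:45–06:15.
07:15–08:30 ∩ B → 07:15–07:45.

04:15–05:30, 05:45–06:15, 07:15–07:45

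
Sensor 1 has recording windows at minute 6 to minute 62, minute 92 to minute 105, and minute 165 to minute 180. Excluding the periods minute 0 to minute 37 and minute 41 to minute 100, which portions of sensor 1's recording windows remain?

minute 6 to minute 62 minus B → minute 37 to minute 41.
minute 92 to minute 105 minus B → minute 100 to minute 105.
minute 165 to minute 180: no B overlap → unchanged.

minute 37 to minute 41, minute 100 to minute 105, minute 165 to minute 180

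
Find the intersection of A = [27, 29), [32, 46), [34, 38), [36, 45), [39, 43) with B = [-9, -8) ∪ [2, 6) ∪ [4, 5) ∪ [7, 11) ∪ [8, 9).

none

First set merges to [27, 29), [32, 46).
Second set merges to [-9, -8), [2, 6), [7, 11).
[27, 29): no overlap with the second set.
[32, 46): no overlap with the second set.
No overlap.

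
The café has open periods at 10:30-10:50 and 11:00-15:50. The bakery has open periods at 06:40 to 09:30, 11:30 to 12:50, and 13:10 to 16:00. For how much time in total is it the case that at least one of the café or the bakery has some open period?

8 h 10 min

A ∪ B = 06:40–09:30, 10:30–10:50, 11:00–16:00.
Total: 2 h 50 min + 20 min + 5 h = 8 h 10 min.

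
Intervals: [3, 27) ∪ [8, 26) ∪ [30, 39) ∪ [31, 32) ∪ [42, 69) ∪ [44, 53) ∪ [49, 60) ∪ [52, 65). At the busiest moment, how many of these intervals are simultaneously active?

4

At 52, 4 of the intervals are simultaneously active.
No point has more.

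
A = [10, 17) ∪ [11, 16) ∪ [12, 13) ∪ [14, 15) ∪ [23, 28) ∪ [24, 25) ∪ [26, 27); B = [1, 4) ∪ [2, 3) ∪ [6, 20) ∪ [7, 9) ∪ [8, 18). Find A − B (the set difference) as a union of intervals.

[23, 28)

A, merged: [10, 17), [23, 28).
B, merged: [1, 4), [6, 20).
[10, 17): fully covered by B → removed.
[23, 28): no B overlap → unchanged.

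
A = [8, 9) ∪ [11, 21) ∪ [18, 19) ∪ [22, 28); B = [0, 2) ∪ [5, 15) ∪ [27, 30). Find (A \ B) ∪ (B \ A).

[0, 2) ∪ [5, 8) ∪ [9, 11) ∪ [15, 21) ∪ [22, 27) ∪ [28, 30)

First set merges to [8, 9), [11, 21), [22, 28).
A \ B = [15, 21), [22, 27).
B \ A = [0, 2), [5, 8), [9, 11), [28, 30).
Union of the two gives the symmetric difference.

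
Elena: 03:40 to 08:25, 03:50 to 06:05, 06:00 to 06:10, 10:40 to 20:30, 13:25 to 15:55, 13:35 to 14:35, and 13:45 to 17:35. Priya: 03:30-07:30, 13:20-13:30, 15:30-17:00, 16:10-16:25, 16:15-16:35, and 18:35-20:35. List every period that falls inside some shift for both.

03:40–07:30, 13:20–13:30, 15:30–17:00, 18:35–20:30

A, merged: 03:40–08:25, 10:40–20:30.
B, merged: 03:30–07:30, 13:20–13:30, 15:30–17:00, 18:35–20:35.
03:40–08:25 overlaps B on 03:40–07:30.
10:40–20:30 overlaps B on 13:20–13:30, 15:30–17:00, 18:35–20:30.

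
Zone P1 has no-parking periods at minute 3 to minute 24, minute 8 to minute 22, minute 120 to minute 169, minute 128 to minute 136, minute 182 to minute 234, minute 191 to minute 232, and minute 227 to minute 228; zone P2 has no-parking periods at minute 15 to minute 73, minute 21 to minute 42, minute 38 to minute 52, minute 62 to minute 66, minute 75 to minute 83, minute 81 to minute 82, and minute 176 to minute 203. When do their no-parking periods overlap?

Merge the first list: minute 3 to minute 24, minute 120 to minute 169, minute 182 to minute 234.
Merge the second list: minute 15 to minute 73, minute 75 to minute 83, minute 176 to minute 203.
minute 3 to minute 24 overlaps B on minute 15 to minute 24.
minute 120 to minute 169 falls entirely outside B.
minute 182 to minute 234 overlaps B on minute 182 to minute 203.

minute 15 to minute 24, minute 182 to minute 203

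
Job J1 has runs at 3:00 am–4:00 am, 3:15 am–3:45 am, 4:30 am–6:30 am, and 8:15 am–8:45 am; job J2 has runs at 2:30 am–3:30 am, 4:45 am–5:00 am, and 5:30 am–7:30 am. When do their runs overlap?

3:00 am–3:30 am, 4:45 am–5:00 am, 5:30 am–6:30 am

A, merged: 3:00 am–4:00 am, 4:30 am–6:30 am, 8:15 am–8:45 am.
3:00 am–4:00 am overlaps B on 3:00 am–3:30 am.
4:30 am–6:30 am overlaps B on 4:45 am–5:00 am, 5:30 am–6:30 am.
8:15 am–8:45 am falls entirely outside B.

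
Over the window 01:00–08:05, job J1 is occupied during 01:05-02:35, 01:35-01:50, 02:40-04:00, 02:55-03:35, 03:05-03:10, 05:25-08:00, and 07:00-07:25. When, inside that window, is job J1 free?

01:00–01:05, 02:35–02:40, 04:00–05:25, 08:00–08:05

After merging, the occupied span is 01:05–02:35, 02:40–04:00, 05:25–08:00.
Gaps within 01:00–08:05: 01:00–01:05, 02:35–02:40, 04:00–05:25, 08:00–08:05.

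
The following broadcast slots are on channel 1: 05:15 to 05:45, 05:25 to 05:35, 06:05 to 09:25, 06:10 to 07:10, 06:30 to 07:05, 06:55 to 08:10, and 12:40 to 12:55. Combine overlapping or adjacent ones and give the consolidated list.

05:25–05:35 overlaps/touches 05:15–05:45 → extend to 05:15–05:45.
06:05–09:25 is disjoint → start new block.
06:10–07:10 overlaps/touches 06:05–09:25 → extend to 06:05–09:25.
06:30–07:05 overlaps/touches 06:05–09:25 → extend to 06:05–09:25.
06:55–08:10 overlaps/touches 06:05–09:25 → extend to 06:05–09:25.
12:40–12:55 is disjoint → start new block.

05:15–05:45, 06:05–09:25, 12:40–12:55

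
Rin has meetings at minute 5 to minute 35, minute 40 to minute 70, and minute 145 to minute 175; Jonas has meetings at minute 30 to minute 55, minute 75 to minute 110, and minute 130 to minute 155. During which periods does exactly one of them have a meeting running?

A \ B = minute 5 to minute 30, minute 55 to minute 70, minute 155 to minute 175.
B \ A = minute 35 to minute 40, minute 75 to minute 110, minute 130 to minute 145.
Union of the two gives the symmetric difference.

minute 5 to minute 30, minute 35 to minute 40, minute 55 to minute 70, minute 75 to minute 110, minute 130 to minute 145, minute 155 to minute 175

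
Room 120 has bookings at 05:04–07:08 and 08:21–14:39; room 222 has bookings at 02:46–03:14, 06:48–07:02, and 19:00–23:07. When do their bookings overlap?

06:48–07:02

05:04–07:08 overlaps B on 06:48–07:02.
08:21–14:39 falls entirely outside B.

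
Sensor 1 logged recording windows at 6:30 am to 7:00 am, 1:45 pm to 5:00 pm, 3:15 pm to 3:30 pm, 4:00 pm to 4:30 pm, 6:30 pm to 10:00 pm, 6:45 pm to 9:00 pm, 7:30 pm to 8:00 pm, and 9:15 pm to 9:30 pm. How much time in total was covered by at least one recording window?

7 h 15 min

Merged: 6:30 am–7:00 am, 1:45 pm–5:00 pm, 6:30 pm–10:00 pm.
Lengths: 30 min + 3 h 15 min + 3 h 30 min = 7 h 15 min.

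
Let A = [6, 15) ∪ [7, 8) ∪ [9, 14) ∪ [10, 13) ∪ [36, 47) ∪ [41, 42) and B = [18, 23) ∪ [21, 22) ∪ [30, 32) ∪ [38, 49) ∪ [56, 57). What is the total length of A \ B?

A, merged: [6, 15), [36, 47).
B, merged: [18, 23), [30, 32), [38, 49), [56, 57).
A \ B = [6, 15), [36, 38).
Total: 9 + 2 = 11.

11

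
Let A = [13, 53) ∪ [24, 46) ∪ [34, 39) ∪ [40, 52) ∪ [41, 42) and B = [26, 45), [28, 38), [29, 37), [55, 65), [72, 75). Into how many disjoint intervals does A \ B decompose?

First set merges to [13, 53).
Second set merges to [26, 45), [55, 65), [72, 75).
A \ B = [13, 26), [45, 53).
That is 2 disjoint pieces.

2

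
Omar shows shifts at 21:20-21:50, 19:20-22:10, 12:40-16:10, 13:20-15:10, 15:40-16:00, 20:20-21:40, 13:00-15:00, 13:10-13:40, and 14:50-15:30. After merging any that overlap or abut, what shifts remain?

Sort by start: 12:40–16:10, 13:00–15:00, 13:10–13:40, 13:20–15:10, 14:50–15:30, 15:40–16:00, 19:20–22:10, 20:20–21:40, 21:20–21:50.
13:00–15:00 overlaps/touches 12:40–16:10 → extend to 12:40–16:10.
13:10–13:40 overlaps/touches 12:40–16:10 → extend to 12:40–16:10.
13:20–15:10 overlaps/touches 12:40–16:10 → extend to 12:40–16:10.
14:50–15:30 overlaps/touches 12:40–16:10 → extend to 12:40–16:10.
15:40–16:00 overlaps/touches 12:40–16:10 → extend to 12:40–16:10.
19:20–22:10 is disjoint → start new block.
20:20–21:40 overlaps/touches 19:20–22:10 → extend to 19:20–22:10.
21:20–21:50 overlaps/touches 19:20–22:10 → extend to 19:20–22:10.

12:40–16:10, 19:20–22:10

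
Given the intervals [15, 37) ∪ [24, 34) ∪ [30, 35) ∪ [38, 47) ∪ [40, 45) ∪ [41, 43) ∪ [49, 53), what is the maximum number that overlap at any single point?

Sweep endpoints in order; track running count of active intervals.
Peak of 3 reached at 30.

3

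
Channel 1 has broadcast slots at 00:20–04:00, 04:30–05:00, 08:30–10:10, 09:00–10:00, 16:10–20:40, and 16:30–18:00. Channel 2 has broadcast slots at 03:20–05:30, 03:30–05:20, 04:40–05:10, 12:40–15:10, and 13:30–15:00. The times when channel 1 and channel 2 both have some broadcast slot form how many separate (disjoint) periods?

First set merges to 00:20–04:00, 04:30–05:00, 08:30–10:10, 16:10–20:40.
Second set merges to 03:20–05:30, 12:40–15:10.
A ∩ B = 03:20–04:00, 04:30–05:00.
That is 2 disjoint pieces.

2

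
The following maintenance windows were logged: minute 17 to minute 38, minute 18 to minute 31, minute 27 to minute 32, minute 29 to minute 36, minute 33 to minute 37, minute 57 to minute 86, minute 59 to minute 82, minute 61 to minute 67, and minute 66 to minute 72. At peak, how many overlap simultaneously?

4

At minute 29, 4 of the intervals are simultaneously active.
No point has more.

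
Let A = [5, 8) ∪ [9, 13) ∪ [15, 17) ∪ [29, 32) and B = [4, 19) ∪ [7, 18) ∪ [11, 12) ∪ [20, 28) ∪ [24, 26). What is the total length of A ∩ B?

9

B, merged: [4, 19), [20, 28).
A ∩ B = [5, 8), [9, 13), [15, 17).
Total: 3 + 4 + 2 = 9.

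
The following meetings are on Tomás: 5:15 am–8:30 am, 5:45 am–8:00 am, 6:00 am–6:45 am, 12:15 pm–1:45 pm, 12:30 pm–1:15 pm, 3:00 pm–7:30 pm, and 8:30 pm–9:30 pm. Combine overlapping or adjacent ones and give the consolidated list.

5:15 am-8:30 am, 12:15 pm-1:45 pm, 3:00 pm-7:30 pm, 8:30 pm-9:30 pm

5:45 am-8:00 am overlaps/touches 5:15 am-8:30 am → extend to 5:15 am-8:30 am.
6:00 am-6:45 am overlaps/touches 5:15 am-8:30 am → extend to 5:15 am-8:30 am.
12:15 pm-1:45 pm is disjoint → start new block.
12:30 pm-1:15 pm overlaps/touches 12:15 pm-1:45 pm → extend to 12:15 pm-1:45 pm.
3:00 pm-7:30 pm is disjoint → start new block.
8:30 pm-9:30 pm is disjoint → start new block.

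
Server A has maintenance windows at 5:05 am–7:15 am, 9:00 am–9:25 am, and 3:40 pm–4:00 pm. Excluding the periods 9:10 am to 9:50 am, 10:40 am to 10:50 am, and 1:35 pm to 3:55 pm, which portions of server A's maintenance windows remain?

5:05 am-7:15 am, 9:00 am-9:10 am, 3:55 pm-4:00 pm

5:05 am-7:15 am: nothing removed.
9:00 am-9:25 am \ B = 9:00 am-9:10 am.
3:40 pm-4:00 pm \ B = 3:55 pm-4:00 pm.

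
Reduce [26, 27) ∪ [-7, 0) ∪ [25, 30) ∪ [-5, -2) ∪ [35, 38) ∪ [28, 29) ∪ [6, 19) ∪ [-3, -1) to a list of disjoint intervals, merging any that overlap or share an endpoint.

Sort by start: [-7, 0), [-5, -2), [-3, -1), [6, 19), [25, 30), [26, 27), [28, 29), [35, 38).
[-5, -2) overlaps/touches [-7, 0) → extend to [-7, 0).
[-3, -1) overlaps/touches [-7, 0) → extend to [-7, 0).
[6, 19) is disjoint → start new block.
[25, 30) is disjoint → start new block.
[26, 27) overlaps/touches [25, 30) → extend to [25, 30).
[28, 29) overlaps/touches [25, 30) → extend to [25, 30).
[35, 38) is disjoint → start new block.

[-7, 0) ∪ [6, 19) ∪ [25, 30) ∪ [35, 38)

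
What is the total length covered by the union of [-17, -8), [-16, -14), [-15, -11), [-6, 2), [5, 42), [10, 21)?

54

Merged: [-17, -8), [-6, 2), [5, 42).
Lengths: 9 + 8 + 37 = 54.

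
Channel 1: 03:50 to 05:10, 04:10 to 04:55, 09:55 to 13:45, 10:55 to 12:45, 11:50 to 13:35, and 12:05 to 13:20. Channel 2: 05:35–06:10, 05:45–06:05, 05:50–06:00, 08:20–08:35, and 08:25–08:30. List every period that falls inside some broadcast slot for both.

none

A, merged: 03:50–05:10, 09:55–13:45.
B, merged: 05:35–06:10, 08:20–08:35.
03:50–05:10 falls entirely outside B.
09:55–13:45 falls entirely outside B.
No overlap.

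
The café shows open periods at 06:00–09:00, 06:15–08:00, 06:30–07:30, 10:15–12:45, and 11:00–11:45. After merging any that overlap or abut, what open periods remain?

06:15-08:00 overlaps/touches 06:00-09:00 → extend to 06:00-09:00.
06:30-07:30 overlaps/touches 06:00-09:00 → extend to 06:00-09:00.
10:15-12:45 is disjoint → start new block.
11:00-11:45 overlaps/touches 10:15-12:45 → extend to 10:15-12:45.

06:00-09:00, 10:15-12:45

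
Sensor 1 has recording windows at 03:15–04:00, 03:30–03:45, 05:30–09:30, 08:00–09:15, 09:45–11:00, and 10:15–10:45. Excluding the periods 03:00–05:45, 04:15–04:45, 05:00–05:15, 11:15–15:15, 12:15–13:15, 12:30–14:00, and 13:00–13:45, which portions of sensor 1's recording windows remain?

05:45–09:30, 09:45–11:00

Merge the first list: 03:15–04:00, 05:30–09:30, 09:45–11:00.
Merge the second list: 03:00–05:45, 11:15–15:15.
03:15–04:00 lies entirely inside B → drops out.
05:30–09:30 with B removed leaves 05:45–09:30.
09:45–11:00 is untouched.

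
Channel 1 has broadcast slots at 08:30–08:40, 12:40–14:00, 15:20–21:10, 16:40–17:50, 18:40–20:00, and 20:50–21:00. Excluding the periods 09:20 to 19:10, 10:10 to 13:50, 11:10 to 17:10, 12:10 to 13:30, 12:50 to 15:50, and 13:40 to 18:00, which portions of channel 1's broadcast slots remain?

08:30–08:40, 19:10–21:10

Merge the first list: 08:30–08:40, 12:40–14:00, 15:20–21:10.
Merge the second list: 09:20–19:10.
08:30–08:40 is untouched.
12:40–14:00 lies entirely inside B → drops out.
15:20–21:10 with B removed leaves 19:10–21:10.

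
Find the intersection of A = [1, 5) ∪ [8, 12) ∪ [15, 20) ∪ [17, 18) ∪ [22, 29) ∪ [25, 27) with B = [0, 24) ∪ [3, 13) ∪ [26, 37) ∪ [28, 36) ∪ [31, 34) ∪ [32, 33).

A, merged: [1, 5), [8, 12), [15, 20), [22, 29).
B, merged: [0, 24), [26, 37).
[1, 5) overlaps B on [1, 5).
[8, 12) overlaps B on [8, 12).
[15, 20) overlaps B on [15, 20).
[22, 29) overlaps B on [22, 24), [26, 29).

[1, 5) ∪ [8, 12) ∪ [15, 20) ∪ [22, 24) ∪ [26, 29)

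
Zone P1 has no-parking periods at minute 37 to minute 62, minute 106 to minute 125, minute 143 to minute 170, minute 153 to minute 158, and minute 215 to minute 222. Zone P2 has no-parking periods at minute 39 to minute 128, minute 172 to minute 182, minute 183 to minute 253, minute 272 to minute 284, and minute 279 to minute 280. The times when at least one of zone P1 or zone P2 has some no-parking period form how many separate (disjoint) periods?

5

Merge the first list: minute 37 to minute 62, minute 106 to minute 125, minute 143 to minute 170, minute 215 to minute 222.
Merge the second list: minute 39 to minute 128, minute 172 to minute 182, minute 183 to minute 253, minute 272 to minute 284.
A ∪ B = minute 37 to minute 128, minute 143 to minute 170, minute 172 to minute 182, minute 183 to minute 253, minute 272 to minute 284.
That is 5 disjoint pieces.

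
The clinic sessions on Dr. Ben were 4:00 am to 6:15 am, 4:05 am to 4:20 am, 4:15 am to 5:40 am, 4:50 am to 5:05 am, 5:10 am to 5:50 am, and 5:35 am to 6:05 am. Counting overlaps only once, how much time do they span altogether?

2 h 15 min

Merged: 4:00 am–6:15 am.
Length: 2 h 15 min.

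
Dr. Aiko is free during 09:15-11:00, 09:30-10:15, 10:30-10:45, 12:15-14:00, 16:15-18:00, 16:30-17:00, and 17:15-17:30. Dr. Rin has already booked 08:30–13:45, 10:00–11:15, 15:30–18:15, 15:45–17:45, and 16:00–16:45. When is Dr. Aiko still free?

13:45-14:00

A, merged: 09:15-11:00, 12:15-14:00, 16:15-18:00.
B, merged: 08:30-13:45, 15:30-18:15.
09:15-11:00 lies entirely inside B → drops out.
12:15-14:00 with B removed leaves 13:45-14:00.
16:15-18:00 lies entirely inside B → drops out.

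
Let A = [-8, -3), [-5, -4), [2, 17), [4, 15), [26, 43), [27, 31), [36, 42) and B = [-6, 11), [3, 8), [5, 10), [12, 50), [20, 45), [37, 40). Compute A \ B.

[-8, -6) ∪ [11, 12)

First set merges to [-8, -3), [2, 17), [26, 43).
Second set merges to [-6, 11), [12, 50).
[-8, -3) minus B → [-8, -6).
[2, 17) minus B → [11, 12).
[26, 43): fully covered by B → removed.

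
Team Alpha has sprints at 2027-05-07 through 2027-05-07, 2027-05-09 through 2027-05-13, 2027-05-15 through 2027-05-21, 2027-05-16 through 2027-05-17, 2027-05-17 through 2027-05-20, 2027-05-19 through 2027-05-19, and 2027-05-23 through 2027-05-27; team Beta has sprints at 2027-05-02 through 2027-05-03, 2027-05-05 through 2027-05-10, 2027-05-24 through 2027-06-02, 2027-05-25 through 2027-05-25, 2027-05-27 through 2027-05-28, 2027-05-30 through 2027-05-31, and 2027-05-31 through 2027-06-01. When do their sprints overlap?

A, merged: 2027-05-07 through 2027-05-07, 2027-05-09 through 2027-05-13, 2027-05-15 through 2027-05-21, 2027-05-23 through 2027-05-27.
B, merged: 2027-05-02 through 2027-05-03, 2027-05-05 through 2027-05-10, 2027-05-24 through 2027-06-02.
2027-05-07 through 2027-05-07 meets the second set on 2027-05-07 through 2027-05-07.
2027-05-09 through 2027-05-13 meets the second set on 2027-05-09 through 2027-05-10.
2027-05-15 through 2027-05-21: no overlap with the second set.
2027-05-23 through 2027-05-27 meets the second set on 2027-05-24 through 2027-05-27.

2027-05-07 through 2027-05-07, 2027-05-09 through 2027-05-10, 2027-05-24 through 2027-05-27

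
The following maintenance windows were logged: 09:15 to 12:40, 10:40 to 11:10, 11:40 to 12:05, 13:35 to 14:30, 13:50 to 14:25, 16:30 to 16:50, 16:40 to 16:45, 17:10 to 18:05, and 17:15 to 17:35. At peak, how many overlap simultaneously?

Walk the sorted start/end points keeping a running depth.
The depth first hits 2 at 10:40.

2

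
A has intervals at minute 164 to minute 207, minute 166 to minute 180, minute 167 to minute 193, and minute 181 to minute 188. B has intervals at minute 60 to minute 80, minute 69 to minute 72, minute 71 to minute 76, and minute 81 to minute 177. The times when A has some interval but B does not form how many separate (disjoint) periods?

1

First set merges to minute 164 to minute 207.
Second set merges to minute 60 to minute 80, minute 81 to minute 177.
A \ B = minute 177 to minute 207.
That is 1 disjoint piece.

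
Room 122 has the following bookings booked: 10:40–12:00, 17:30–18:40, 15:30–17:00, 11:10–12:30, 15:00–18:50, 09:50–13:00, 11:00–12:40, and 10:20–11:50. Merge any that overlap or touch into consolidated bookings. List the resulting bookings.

Sort by start: 09:50–13:00, 10:20–11:50, 10:40–12:00, 11:00–12:40, 11:10–12:30, 15:00–18:50, 15:30–17:00, 17:30–18:40.
10:20–11:50 overlaps/touches 09:50–13:00 → extend to 09:50–13:00.
10:40–12:00 overlaps/touches 09:50–13:00 → extend to 09:50–13:00.
11:00–12:40 overlaps/touches 09:50–13:00 → extend to 09:50–13:00.
11:10–12:30 overlaps/touches 09:50–13:00 → extend to 09:50–13:00.
15:00–18:50 is disjoint → start new block.
15:30–17:00 overlaps/touches 15:00–18:50 → extend to 15:00–18:50.
17:30–18:40 overlaps/touches 15:00–18:50 → extend to 15:00–18:50.

09:50–13:00, 15:00–18:50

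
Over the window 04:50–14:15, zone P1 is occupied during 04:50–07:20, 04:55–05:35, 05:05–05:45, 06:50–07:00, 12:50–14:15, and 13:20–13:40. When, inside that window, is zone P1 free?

07:20-12:50

The merged coverage is 04:50-07:20, 12:50-14:15.
Uncovered inside 04:50-14:15: 07:20-12:50.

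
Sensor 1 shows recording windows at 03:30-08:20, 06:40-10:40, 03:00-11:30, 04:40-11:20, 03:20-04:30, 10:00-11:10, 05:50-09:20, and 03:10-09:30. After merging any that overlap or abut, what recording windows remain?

03:00–11:30

Sort by start: 03:00–11:30, 03:10–09:30, 03:20–04:30, 03:30–08:20, 04:40–11:20, 05:50–09:20, 06:40–10:40, 10:00–11:10.
03:10–09:30 overlaps/touches 03:00–11:30 → extend to 03:00–11:30.
03:20–04:30 overlaps/touches 03:00–11:30 → extend to 03:00–11:30.
03:30–08:20 overlaps/touches 03:00–11:30 → extend to 03:00–11:30.
04:40–11:20 overlaps/touches 03:00–11:30 → extend to 03:00–11:30.
05:50–09:20 overlaps/touches 03:00–11:30 → extend to 03:00–11:30.
06:40–10:40 overlaps/touches 03:00–11:30 → extend to 03:00–11:30.
10:00–11:10 overlaps/touches 03:00–11:30 → extend to 03:00–11:30.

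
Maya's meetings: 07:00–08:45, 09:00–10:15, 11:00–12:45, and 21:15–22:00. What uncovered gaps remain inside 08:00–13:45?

The merged coverage is 07:00–08:45, 09:00–10:15, 11:00–12:45, 21:15–22:00.
Gaps within 08:00–13:45: 08:45–09:00, 10:15–11:00, 12:45–13:45.

08:45–09:00, 10:15–11:00, 12:45–13:45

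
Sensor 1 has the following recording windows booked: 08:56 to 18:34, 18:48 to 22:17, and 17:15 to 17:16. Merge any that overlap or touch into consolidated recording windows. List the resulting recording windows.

Sort by start: 08:56–18:34, 17:15–17:16, 18:48–22:17.
17:15–17:16 overlaps/touches 08:56–18:34 → extend to 08:56–18:34.
18:48–22:17 is disjoint → start new block.

08:56–18:34, 18:48–22:17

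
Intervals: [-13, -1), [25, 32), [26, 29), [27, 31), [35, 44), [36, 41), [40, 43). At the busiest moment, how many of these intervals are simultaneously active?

3

At 27, 3 of the intervals are simultaneously active.
No point has more.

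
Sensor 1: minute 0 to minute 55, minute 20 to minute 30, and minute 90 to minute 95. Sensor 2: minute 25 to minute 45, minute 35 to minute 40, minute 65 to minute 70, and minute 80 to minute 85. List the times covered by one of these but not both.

minute 0 to minute 25, minute 45 to minute 55, minute 65 to minute 70, minute 80 to minute 85, minute 90 to minute 95

First set merges to minute 0 to minute 55, minute 90 to minute 95.
Second set merges to minute 25 to minute 45, minute 65 to minute 70, minute 80 to minute 85.
Only in the first: minute 0 to minute 25, minute 45 to minute 55, minute 90 to minute 95.
Only in the second: minute 65 to minute 70, minute 80 to minute 85.
Together these are the periods covered by exactly one.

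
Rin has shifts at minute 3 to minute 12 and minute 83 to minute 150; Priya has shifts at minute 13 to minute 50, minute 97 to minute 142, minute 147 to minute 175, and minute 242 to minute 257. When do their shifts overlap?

minute 97 to minute 142, minute 147 to minute 150

minute 3 to minute 12: no overlap with the second set.
minute 83 to minute 150 meets the second set on minute 97 to minute 142, minute 147 to minute 150.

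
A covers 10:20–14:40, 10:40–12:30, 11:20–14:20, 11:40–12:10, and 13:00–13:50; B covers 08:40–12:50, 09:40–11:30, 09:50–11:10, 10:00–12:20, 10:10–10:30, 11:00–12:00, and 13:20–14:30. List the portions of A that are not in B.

Merge the first list: 10:20–14:40.
Merge the second list: 08:40–12:50, 13:20–14:30.
10:20–14:40 minus B → 12:50–13:20, 14:30–14:40.

12:50–13:20, 14:30–14:40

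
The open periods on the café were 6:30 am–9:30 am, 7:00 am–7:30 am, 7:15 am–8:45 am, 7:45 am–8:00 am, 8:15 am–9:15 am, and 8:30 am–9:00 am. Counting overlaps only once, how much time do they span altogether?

3 h

Merged: 6:30 am-9:30 am.
Length: 3 h.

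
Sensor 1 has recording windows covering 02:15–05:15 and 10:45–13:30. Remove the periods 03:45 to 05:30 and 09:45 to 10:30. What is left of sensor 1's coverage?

02:15–03:45, 10:45–13:30

02:15–05:15 minus B → 02:15–03:45.
10:45–13:30: no B overlap → unchanged.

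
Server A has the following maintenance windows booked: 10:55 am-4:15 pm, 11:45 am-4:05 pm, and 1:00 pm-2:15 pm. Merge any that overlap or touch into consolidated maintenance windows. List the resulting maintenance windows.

11:45 am–4:05 pm overlaps/touches 10:55 am–4:15 pm → extend to 10:55 am–4:15 pm.
1:00 pm–2:15 pm overlaps/touches 10:55 am–4:15 pm → extend to 10:55 am–4:15 pm.

10:55 am–4:15 pm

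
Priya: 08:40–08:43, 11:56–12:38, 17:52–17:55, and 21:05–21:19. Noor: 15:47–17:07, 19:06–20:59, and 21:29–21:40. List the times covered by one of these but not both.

A \ B = 08:40–08:43, 11:56–12:38, 17:52–17:55, 21:05–21:19.
B \ A = 15:47–17:07, 19:06–20:59, 21:29–21:40.
Union of the two gives the symmetric difference.

08:40–08:43, 11:56–12:38, 15:47–17:07, 17:52–17:55, 19:06–20:59, 21:05–21:19, 21:29–21:40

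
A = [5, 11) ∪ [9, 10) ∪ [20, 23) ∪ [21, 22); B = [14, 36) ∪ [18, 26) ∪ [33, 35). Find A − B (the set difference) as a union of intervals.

[5, 11)

A, merged: [5, 11), [20, 23).
B, merged: [14, 36).
[5, 11): nothing removed.
[20, 23): entirely removed.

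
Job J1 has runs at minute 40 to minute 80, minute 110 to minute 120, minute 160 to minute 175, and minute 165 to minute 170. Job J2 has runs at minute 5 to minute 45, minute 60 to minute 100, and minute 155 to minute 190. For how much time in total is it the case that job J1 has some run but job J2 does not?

First set merges to minute 40 to minute 80, minute 110 to minute 120, minute 160 to minute 175.
A \ B = minute 45 to minute 60, minute 110 to minute 120.
Total: 15 minutes + 10 minutes = 25 minutes.

25 minutes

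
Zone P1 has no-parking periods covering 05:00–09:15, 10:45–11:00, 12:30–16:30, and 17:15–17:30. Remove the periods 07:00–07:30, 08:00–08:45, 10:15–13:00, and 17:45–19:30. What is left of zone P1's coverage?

05:00–07:00, 07:30–08:00, 08:45–09:15, 13:00–16:30, 17:15–17:30

05:00–09:15 \ B = 05:00–07:00, 07:30–08:00, 08:45–09:15.
10:45–11:00: entirely removed.
12:30–16:30 \ B = 13:00–16:30.
17:15–17:30: nothing removed.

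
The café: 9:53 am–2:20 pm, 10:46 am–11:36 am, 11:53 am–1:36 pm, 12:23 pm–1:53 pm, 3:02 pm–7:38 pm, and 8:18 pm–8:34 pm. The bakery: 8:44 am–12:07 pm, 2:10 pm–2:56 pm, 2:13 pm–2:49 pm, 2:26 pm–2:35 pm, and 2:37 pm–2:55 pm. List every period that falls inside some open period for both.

9:53 am–12:07 pm, 2:10 pm–2:20 pm

A, merged: 9:53 am–2:20 pm, 3:02 pm–7:38 pm, 8:18 pm–8:34 pm.
B, merged: 8:44 am–12:07 pm, 2:10 pm–2:56 pm.
9:53 am–2:20 pm ∩ B → 9:53 am–12:07 pm, 2:10 pm–2:20 pm.
3:02 pm–7:38 pm meets no B interval.
8:18 pm–8:34 pm meets no B interval.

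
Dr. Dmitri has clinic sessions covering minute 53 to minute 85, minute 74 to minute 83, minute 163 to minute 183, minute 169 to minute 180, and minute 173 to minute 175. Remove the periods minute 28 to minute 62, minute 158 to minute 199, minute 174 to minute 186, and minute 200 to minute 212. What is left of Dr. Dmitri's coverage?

minute 62 to minute 85

A, merged: minute 53 to minute 85, minute 163 to minute 183.
B, merged: minute 28 to minute 62, minute 158 to minute 199, minute 200 to minute 212.
minute 53 to minute 85 with B removed leaves minute 62 to minute 85.
minute 163 to minute 183 lies entirely inside B → drops out.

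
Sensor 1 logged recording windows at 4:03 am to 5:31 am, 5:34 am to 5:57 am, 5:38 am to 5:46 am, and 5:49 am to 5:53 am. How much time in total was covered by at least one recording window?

Merged: 4:03 am–5:31 am, 5:34 am–5:57 am.
Lengths: 1 h 28 min + 23 min = 1 h 51 min.

1 h 51 min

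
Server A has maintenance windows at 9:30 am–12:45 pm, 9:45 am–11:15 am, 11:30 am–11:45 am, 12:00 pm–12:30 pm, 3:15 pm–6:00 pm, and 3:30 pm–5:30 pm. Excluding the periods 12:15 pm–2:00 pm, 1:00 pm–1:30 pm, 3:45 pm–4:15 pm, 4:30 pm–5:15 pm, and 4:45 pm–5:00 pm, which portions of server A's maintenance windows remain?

A, merged: 9:30 am–12:45 pm, 3:15 pm–6:00 pm.
B, merged: 12:15 pm–2:00 pm, 3:45 pm–4:15 pm, 4:30 pm–5:15 pm.
9:30 am–12:45 pm minus B → 9:30 am–12:15 pm.
3:15 pm–6:00 pm minus B → 3:15 pm–3:45 pm, 4:15 pm–4:30 pm, 5:15 pm–6:00 pm.

9:30 am–12:15 pm, 3:15 pm–3:45 pm, 4:15 pm–4:30 pm, 5:15 pm–6:00 pm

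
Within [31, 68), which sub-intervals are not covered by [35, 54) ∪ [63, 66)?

After merging, the occupied span is [35, 54), [63, 66).
Gaps within [31, 68): [31, 35), [54, 63), [66, 68).

[31, 35) ∪ [54, 63) ∪ [66, 68)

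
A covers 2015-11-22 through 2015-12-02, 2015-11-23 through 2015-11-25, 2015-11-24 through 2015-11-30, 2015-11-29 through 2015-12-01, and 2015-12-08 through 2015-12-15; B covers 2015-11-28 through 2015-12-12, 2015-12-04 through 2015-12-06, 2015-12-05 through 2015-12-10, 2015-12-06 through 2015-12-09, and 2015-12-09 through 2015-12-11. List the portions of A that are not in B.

A, merged: 2015-11-22 through 2015-12-02, 2015-12-08 through 2015-12-15.
B, merged: 2015-11-28 through 2015-12-12.
2015-11-22 through 2015-12-02 minus B → 2015-11-22 through 2015-11-27.
2015-12-08 through 2015-12-15 minus B → 2015-12-13 through 2015-12-15.

2015-11-22 through 2015-11-27, 2015-12-13 through 2015-12-15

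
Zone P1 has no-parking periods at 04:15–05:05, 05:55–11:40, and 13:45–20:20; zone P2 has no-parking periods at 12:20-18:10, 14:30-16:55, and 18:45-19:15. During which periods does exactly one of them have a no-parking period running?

Second set merges to 12:20–18:10, 18:45–19:15.
A \ B = 04:15–05:05, 05:55–11:40, 18:10–18:45, 19:15–20:20.
B \ A = 12:20–13:45.
Union of the two gives the symmetric difference.

04:15–05:05, 05:55–11:40, 12:20–13:45, 18:10–18:45, 19:15–20:20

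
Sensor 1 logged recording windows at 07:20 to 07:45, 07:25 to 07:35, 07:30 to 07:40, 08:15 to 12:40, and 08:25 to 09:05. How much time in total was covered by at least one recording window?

Merged: 07:20–07:45, 08:15–12:40.
Lengths: 25 min + 4 h 25 min = 4 h 50 min.

4 h 50 min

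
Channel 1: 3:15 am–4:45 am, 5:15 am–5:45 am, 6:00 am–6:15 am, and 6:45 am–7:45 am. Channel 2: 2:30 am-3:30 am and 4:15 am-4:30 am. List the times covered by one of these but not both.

Only in the first: 3:30 am–4:15 am, 4:30 am–4:45 am, 5:15 am–5:45 am, 6:00 am–6:15 am, 6:45 am–7:45 am.
Only in the second: 2:30 am–3:15 am.
Together these are the periods covered by exactly one.

2:30 am–3:15 am, 3:30 am–4:15 am, 4:30 am–4:45 am, 5:15 am–5:45 am, 6:00 am–6:15 am, 6:45 am–7:45 am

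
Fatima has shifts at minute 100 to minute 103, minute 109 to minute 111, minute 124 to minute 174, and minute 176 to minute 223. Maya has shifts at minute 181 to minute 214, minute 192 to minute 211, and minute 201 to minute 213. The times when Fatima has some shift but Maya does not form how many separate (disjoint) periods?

Merge the second list: minute 181 to minute 214.
A \ B = minute 100 to minute 103, minute 109 to minute 111, minute 124 to minute 174, minute 176 to minute 181, minute 214 to minute 223.
That is 5 disjoint pieces.

5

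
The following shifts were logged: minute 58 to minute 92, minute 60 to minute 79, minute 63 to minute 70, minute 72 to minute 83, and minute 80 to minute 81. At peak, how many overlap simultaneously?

Walk the sorted start/end points keeping a running depth.
The depth first hits 3 at minute 63.

3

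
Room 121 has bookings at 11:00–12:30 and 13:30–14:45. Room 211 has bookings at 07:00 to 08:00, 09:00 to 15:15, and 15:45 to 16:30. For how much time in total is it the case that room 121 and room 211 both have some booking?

2 h 45 min

A ∩ B = 11:00-12:30, 13:30-14:45.
Total: 1 h 30 min + 1 h 15 min = 2 h 45 min.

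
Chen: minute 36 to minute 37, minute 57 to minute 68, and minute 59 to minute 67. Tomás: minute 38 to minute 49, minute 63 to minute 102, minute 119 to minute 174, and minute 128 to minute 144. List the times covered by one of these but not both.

minute 36 to minute 37, minute 38 to minute 49, minute 57 to minute 63, minute 68 to minute 102, minute 119 to minute 174

A, merged: minute 36 to minute 37, minute 57 to minute 68.
B, merged: minute 38 to minute 49, minute 63 to minute 102, minute 119 to minute 174.
A but not B: minute 36 to minute 37, minute 57 to minute 63.
B but not A: minute 38 to minute 49, minute 68 to minute 102, minute 119 to minute 174.
Combining gives A △ B.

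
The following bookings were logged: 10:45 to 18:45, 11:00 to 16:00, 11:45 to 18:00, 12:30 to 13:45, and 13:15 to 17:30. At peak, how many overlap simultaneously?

Walk the sorted start/end points keeping a running depth.
The depth first hits 5 at 13:15.

5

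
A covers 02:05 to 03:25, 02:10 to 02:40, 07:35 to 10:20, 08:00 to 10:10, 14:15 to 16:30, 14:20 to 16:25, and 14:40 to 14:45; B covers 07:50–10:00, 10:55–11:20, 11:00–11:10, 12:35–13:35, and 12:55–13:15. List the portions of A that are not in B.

02:05–03:25, 07:35–07:50, 10:00–10:20, 14:15–16:30

A, merged: 02:05–03:25, 07:35–10:20, 14:15–16:30.
B, merged: 07:50–10:00, 10:55–11:20, 12:35–13:35.
02:05–03:25: no B overlap → unchanged.
07:35–10:20 minus B → 07:35–07:50, 10:00–10:20.
14:15–16:30: no B overlap → unchanged.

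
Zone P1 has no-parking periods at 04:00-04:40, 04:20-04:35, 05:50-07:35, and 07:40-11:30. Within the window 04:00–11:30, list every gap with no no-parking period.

The merged coverage is 04:00–04:40, 05:50–07:35, 07:40–11:30.
Gaps within 04:00–11:30: 04:40–05:50, 07:35–07:40.

04:40–05:50, 07:35–07:40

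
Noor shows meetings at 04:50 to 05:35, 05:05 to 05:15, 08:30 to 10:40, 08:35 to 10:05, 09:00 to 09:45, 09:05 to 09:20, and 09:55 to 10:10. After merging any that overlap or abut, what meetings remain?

05:05–05:15 overlaps/touches 04:50–05:35 → extend to 04:50–05:35.
08:30–10:40 is disjoint → start new block.
08:35–10:05 overlaps/touches 08:30–10:40 → extend to 08:30–10:40.
09:00–09:45 overlaps/touches 08:30–10:40 → extend to 08:30–10:40.
09:05–09:20 overlaps/touches 08:30–10:40 → extend to 08:30–10:40.
09:55–10:10 overlaps/touches 08:30–10:40 → extend to 08:30–10:40.

04:50–05:35, 08:30–10:40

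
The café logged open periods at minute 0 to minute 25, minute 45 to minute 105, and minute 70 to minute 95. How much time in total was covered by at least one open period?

85 minutes

Merged: minute 0 to minute 25, minute 45 to minute 105.
Lengths: 25 minutes + 60 minutes = 85 minutes.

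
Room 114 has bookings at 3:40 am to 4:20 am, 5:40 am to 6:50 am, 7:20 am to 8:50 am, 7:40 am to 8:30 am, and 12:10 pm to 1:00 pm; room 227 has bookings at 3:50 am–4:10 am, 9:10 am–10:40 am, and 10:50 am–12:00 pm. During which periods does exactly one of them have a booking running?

3:40 am–3:50 am, 4:10 am–4:20 am, 5:40 am–6:50 am, 7:20 am–8:50 am, 9:10 am–10:40 am, 10:50 am–12:00 pm, 12:10 pm–1:00 pm

Merge the first list: 3:40 am–4:20 am, 5:40 am–6:50 am, 7:20 am–8:50 am, 12:10 pm–1:00 pm.
A \ B = 3:40 am–3:50 am, 4:10 am–4:20 am, 5:40 am–6:50 am, 7:20 am–8:50 am, 12:10 pm–1:00 pm.
B \ A = 9:10 am–10:40 am, 10:50 am–12:00 pm.
Union of the two gives the symmetric difference.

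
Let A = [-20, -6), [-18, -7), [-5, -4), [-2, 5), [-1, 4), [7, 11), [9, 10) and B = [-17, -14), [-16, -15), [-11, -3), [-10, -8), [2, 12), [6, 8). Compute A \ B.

[-20, -17) ∪ [-14, -11) ∪ [-2, 2)

A, merged: [-20, -6), [-5, -4), [-2, 5), [7, 11).
B, merged: [-17, -14), [-11, -3), [2, 12).
[-20, -6) with B removed leaves [-20, -17), [-14, -11).
[-5, -4) lies entirely inside B → drops out.
[-2, 5) with B removed leaves [-2, 2).
[7, 11) lies entirely inside B → drops out.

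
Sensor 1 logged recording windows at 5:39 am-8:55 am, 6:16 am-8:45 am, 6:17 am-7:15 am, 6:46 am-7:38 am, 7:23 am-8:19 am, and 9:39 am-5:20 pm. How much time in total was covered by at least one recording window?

10 h 57 min

Merged: 5:39 am-8:55 am, 9:39 am-5:20 pm.
Lengths: 3 h 16 min + 7 h 41 min = 10 h 57 min.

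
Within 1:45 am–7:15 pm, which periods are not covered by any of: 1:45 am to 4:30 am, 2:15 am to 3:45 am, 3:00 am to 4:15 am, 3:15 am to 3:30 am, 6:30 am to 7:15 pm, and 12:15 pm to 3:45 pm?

4:30 am–6:30 am

The merged coverage is 1:45 am–4:30 am, 6:30 am–7:15 pm.
Gaps within 1:45 am–7:15 pm: 4:30 am–6:30 am.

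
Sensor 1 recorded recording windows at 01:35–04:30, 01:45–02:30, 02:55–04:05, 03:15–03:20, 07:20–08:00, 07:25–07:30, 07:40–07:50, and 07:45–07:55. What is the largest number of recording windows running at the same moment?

Sweep endpoints in order; track running count of active intervals.
Peak of 3 reached at 03:15.

3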